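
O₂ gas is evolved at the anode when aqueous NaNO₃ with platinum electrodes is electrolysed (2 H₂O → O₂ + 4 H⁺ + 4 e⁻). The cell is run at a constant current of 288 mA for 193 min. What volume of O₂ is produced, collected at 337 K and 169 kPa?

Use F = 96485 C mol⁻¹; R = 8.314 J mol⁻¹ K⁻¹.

Q = I·t = 0.2880 A × 11580 s = 3335 C.
n(e⁻) = Q/F = 3335 / 96485 = 0.03457 mol.
4 electrons are transferred per O₂ molecule, so n(O₂) = 0.03457 / 4 = 0.008641 mol.
V = nRT/P = (0.008641 × 8.314 × 337) / (169 × 10³ Pa) = 1.43 × 10⁻⁴ m³ = 0.143 L.

0.143 L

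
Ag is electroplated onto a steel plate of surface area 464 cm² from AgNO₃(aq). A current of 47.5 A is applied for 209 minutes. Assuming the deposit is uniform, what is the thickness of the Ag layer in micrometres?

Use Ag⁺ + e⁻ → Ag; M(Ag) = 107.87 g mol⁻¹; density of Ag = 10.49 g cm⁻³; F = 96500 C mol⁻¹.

1370 μm

Q = I·t = 47.50 × 12540 = 595600 C; n(e⁻) = 6.173 mol.
n(Ag) = n(e⁻)/1 = 6.173 mol, so m = 6.173 × 107.87 = 665.8 g.
Volume = m/ρ = 665.8 / 10.49 = 63.47 cm³.
Thickness = V/A = 63.47 / 464 = 0.137 cm = 1370 μm.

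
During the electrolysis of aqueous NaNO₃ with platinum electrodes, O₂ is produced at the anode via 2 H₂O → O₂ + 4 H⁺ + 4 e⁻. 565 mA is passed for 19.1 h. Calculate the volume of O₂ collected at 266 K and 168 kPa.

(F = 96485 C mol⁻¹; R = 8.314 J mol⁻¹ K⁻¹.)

1.33 L

Q = I·t = 0.5650 A × 68760 s = 38850 C.
n(e⁻) = Q/F = 38850 / 96485 = 0.4026 mol.
4 electrons are transferred per O₂ molecule, so n(O₂) = 0.4026 / 4 = 0.1007 mol.
V = nRT/P = (0.1007 × 8.314 × 266) / (168 × 10³ Pa) = 0.00133 m³ = 1.33 L.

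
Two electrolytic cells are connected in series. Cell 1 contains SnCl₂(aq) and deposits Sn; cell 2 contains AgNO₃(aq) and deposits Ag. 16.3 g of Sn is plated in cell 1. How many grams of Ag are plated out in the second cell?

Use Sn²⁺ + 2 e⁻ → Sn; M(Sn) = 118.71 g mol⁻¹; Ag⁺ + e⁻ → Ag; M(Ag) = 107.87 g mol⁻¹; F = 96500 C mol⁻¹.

n(Sn) = 16.3 / 118.71 = 0.1373 mol.
Since Sn²⁺ + 2 e⁻ → Sn, n(e⁻) passed = 2 × 0.1373 = 0.2746 mol.
Cells in series carry the same charge, so the same 0.2746 mol of electrons passes through cell 2.
Ag⁺ + e⁻ → Ag, so n(Ag) = 0.2746 / 1 = 0.2746 mol.
m(Ag) = 0.2746 × 107.87 = 29.6 g.

29.6 g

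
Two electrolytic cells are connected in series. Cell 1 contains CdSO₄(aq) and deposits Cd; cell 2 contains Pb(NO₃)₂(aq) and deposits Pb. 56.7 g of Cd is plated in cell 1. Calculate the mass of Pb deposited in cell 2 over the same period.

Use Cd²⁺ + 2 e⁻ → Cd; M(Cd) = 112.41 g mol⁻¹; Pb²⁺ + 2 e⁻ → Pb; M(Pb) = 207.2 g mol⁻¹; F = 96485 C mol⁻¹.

105 g

n(Cd) = 56.7 / 112.41 = 0.5044 mol.
Since Cd²⁺ + 2 e⁻ → Cd, n(e⁻) passed = 2 × 0.5044 = 1.009 mol.
Cells in series carry the same charge, so the same 1.009 mol of electrons passes through cell 2.
Pb²⁺ + 2 e⁻ → Pb, so n(Pb) = 1.009 / 2 = 0.5044 mol.
m(Pb) = 0.5044 × 207.2 = 105 g.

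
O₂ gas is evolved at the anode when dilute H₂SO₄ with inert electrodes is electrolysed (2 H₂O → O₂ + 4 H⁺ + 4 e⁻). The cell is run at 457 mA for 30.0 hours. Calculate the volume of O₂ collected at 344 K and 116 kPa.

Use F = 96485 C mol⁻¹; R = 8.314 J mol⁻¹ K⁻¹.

Q = I·t = 0.4570 A × 108000 s = 49360 C.
n(e⁻) = Q/F = 49360 / 96485 = 0.5115 mol.
4 electrons are transferred per O₂ molecule, so n(O₂) = 0.5115 / 4 = 0.1279 mol.
V = nRT/P = (0.1279 × 8.314 × 344) / (116 × 10³ Pa) = 0.00315 m³ = 3.15 L.

3.15 L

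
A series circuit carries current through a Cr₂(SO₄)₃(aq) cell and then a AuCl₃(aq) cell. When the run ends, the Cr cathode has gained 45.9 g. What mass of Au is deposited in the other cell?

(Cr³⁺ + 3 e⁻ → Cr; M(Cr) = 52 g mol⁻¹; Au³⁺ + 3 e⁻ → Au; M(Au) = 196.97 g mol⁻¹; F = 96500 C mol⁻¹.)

174 g

n(Cr) = 45.9 / 52 = 0.8827 mol.
Since Cr³⁺ + 3 e⁻ → Cr, n(e⁻) passed = 3 × 0.8827 = 2.648 mol.
Cells in series carry the same charge, so the same 2.648 mol of electrons passes through cell 2.
Au³⁺ + 3 e⁻ → Au, so n(Au) = 2.648 / 3 = 0.8827 mol.
m(Au) = 0.8827 × 196.97 = 174 g.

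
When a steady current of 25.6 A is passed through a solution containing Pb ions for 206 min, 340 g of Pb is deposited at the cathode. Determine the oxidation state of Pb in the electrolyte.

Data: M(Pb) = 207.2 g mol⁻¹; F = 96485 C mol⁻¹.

Q = I·t = 25.60 A × 12360 s = 316400 C, so n(e⁻) = 316400/96485 = 3.279 mol.
n(Pb) deposited = 340 / 207.2 = 1.641 mol.
Electrons per atom = n(e⁻)/n(Pb) = 3.279 / 1.641 = 2.00 ≈ 2, so the ion is Pb²⁺.

+2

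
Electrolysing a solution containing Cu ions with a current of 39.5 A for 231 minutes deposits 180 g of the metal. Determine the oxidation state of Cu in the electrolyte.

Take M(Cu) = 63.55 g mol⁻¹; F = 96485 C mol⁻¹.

Q = I·t = 39.50 A × 13860 s = 547500 C, so n(e⁻) = 547500/96485 = 5.674 mol.
n(Cu) deposited = 180 / 63.55 = 2.832 mol.
Electrons per atom = n(e⁻)/n(Cu) = 5.674 / 2.832 = 2.00 ≈ 2, so the ion is Cu²⁺.

+2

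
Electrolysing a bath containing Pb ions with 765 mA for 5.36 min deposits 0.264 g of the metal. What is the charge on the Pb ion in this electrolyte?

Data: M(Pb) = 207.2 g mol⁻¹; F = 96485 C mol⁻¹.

Q = I·t = 0.7650 A × 321.60 s = 246.0 C, so n(e⁻) = 246.0/96485 = 0.002550 mol.
n(Pb) deposited = 0.264 / 207.2 = 0.001274 mol.
Electrons per atom = n(e⁻)/n(Pb) = 0.002550 / 0.001274 = 2.00 ≈ 2, so the ion is Pb²⁺.

+2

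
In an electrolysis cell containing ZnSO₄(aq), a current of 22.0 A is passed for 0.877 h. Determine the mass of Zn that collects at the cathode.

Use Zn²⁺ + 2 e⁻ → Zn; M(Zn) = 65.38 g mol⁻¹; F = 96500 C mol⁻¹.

23.5 g

Q = I·t = 22.00 A × 3157.2 s = 69460 C.
n(e⁻) = Q/F = 69460 / 96500 = 0.7198 mol.
Zn²⁺ + 2 e⁻ → Zn, so n(Zn) = n(e⁻)/2 = 0.3599 mol.
m = n·M = 0.3599 × 65.38 = 23.5 g.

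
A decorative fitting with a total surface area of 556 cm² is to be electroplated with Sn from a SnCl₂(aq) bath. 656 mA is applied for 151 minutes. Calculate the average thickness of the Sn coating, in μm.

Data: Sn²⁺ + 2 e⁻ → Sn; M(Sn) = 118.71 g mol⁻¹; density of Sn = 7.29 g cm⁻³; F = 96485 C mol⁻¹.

9.02 μm

Q = I·t = 0.6560 × 9060.0 = 5943 C; n(e⁻) = 0.06160 mol.
n(Sn) = n(e⁻)/2 = 0.03080 mol, so m = 0.03080 × 118.71 = 3.656 g.
Volume = m/ρ = 3.656 / 7.29 = 0.5015 cm³.
Thickness = V/A = 0.5015 / 556 = 9.02 × 10⁻⁴ cm = 9.02 μm.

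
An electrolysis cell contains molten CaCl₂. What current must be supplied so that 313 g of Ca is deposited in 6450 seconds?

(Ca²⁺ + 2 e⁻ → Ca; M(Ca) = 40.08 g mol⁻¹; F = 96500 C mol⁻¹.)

234 A

n(Ca) = 313 / 40.08 = 7.809 mol.
n(e⁻) = 2 × 7.809 = 15.62 mol.
Q = n(e⁻)·F = 15.62 × 96500 = 1507000 C.
I = Q/t = 1507000 / 6450.0 s = 234 A.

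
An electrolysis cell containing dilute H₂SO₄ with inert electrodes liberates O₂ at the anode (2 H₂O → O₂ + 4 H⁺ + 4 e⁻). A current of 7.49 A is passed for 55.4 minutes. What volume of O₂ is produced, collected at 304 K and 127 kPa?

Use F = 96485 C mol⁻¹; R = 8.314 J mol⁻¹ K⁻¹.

Q = I·t = 7.490 A × 3324.0 s = 24900 C.
n(e⁻) = Q/F = 24900 / 96485 = 0.2580 mol.
4 electrons are transferred per O₂ molecule, so n(O₂) = 0.2580 / 4 = 0.06451 mol.
V = nRT/P = (0.06451 × 8.314 × 304) / (127 × 10³ Pa) = 0.00128 m³ = 1.28 L.

1.28 L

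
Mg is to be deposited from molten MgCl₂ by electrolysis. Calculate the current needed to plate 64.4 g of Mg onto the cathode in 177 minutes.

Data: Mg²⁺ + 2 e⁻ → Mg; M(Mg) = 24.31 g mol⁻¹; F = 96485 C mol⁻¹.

48.1 A

n(Mg) = 64.4 / 24.31 = 2.649 mol.
n(e⁻) = 2 × 2.649 = 5.298 mol.
Q = n(e⁻)·F = 5.298 × 96485 = 511200 C.
I = Q/t = 511200 / 10620 s = 48.1 A.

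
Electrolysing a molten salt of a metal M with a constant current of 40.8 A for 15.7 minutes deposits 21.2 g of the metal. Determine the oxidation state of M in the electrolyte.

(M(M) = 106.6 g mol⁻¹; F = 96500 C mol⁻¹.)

+2

Q = I·t = 40.80 A × 942.00 s = 38430 C, so n(e⁻) = 38430/96500 = 0.3983 mol.
n(M) deposited = 21.2 / 106.6 = 0.1989 mol.
Electrons per atom = n(e⁻)/n(M) = 0.3983 / 0.1989 = 2.00 ≈ 2, so the ion is M²⁺.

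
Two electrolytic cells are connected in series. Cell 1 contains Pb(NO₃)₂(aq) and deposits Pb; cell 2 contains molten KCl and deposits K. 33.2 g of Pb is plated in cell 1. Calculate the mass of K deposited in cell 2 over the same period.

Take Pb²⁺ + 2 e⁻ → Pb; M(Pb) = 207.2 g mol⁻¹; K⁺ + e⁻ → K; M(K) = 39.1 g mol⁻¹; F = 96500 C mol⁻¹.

12.5 g

n(Pb) = 33.2 / 207.2 = 0.1602 mol.
Since Pb²⁺ + 2 e⁻ → Pb, n(e⁻) passed = 2 × 0.1602 = 0.3205 mol.
Cells in series carry the same charge, so the same 0.3205 mol of electrons passes through cell 2.
K⁺ + e⁻ → K, so n(K) = 0.3205 / 1 = 0.3205 mol.
m(K) = 0.3205 × 39.1 = 12.5 g.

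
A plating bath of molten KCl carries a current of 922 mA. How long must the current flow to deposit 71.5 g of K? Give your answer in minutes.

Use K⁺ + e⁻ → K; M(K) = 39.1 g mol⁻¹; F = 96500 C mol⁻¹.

3190 min

n(K) = m/M = 71.5 / 39.1 = 1.829 mol.
Each K atom requires 1 electron, so n(e⁻) = 1 × 1.829 = 1.829 mol.
Q = n(e⁻)·F = 1.829 × 96500 = 176500 C.
t = Q/I = 176500 / 0.9220 A = 191400 s = 3190 min.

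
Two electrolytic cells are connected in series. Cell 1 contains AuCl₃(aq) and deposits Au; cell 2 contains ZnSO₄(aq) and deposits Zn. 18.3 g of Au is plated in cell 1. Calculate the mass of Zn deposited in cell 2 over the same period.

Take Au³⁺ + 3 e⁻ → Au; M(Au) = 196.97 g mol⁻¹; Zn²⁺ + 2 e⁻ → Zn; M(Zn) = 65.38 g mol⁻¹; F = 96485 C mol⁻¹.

9.11 g

n(Au) = 18.3 / 196.97 = 0.09291 mol.
Since Au³⁺ + 3 e⁻ → Au, n(e⁻) passed = 3 × 0.09291 = 0.2787 mol.
Cells in series carry the same charge, so the same 0.2787 mol of electrons passes through cell 2.
Zn²⁺ + 2 e⁻ → Zn, so n(Zn) = 0.2787 / 2 = 0.1394 mol.
m(Zn) = 0.1394 × 65.38 = 9.11 g.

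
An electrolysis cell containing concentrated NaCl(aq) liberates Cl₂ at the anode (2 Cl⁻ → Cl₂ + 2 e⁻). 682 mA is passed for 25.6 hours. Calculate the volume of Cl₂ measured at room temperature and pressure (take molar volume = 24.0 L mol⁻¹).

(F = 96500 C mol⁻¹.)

Q = I·t = 0.6820 A × 92160 s = 62850 C.
n(e⁻) = Q/F = 62850 / 96500 = 0.6513 mol.
2 electrons are transferred per Cl₂ molecule, so n(Cl₂) = 0.6513 / 2 = 0.3257 mol.
V = n × V_m = 0.3257 × 24.0 = 7.82 L.

7.82 L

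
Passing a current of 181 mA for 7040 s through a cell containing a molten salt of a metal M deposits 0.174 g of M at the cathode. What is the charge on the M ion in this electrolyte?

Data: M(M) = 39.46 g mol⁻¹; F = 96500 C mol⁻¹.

Q = I·t = 0.1810 A × 7040.0 s = 1274 C, so n(e⁻) = 1274/96500 = 0.01320 mol.
n(M) deposited = 0.174 / 39.46 = 0.004410 mol.
Electrons per atom = n(e⁻)/n(M) = 0.01320 / 0.004410 = 2.99 ≈ 3, so the ion is M³⁺.

+3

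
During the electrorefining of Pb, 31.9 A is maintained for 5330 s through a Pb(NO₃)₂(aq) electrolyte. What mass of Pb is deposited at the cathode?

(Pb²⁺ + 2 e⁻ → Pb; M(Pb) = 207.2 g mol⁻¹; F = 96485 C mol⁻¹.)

183 g

Q = I·t = 31.90 A × 5330.0 s = 170000 C.
n(e⁻) = Q/F = 170000 / 96485 = 1.762 mol.
Pb²⁺ + 2 e⁻ → Pb, so n(Pb) = n(e⁻)/2 = 0.8811 mol.
m = n·M = 0.8811 × 207.2 = 183 g.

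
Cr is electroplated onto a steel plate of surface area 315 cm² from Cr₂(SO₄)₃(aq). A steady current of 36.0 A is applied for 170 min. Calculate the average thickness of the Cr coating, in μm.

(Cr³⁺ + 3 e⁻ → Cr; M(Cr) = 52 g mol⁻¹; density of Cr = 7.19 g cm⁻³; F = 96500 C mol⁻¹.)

Q = I·t = 36.00 × 10200 = 367200 C; n(e⁻) = 3.805 mol.
n(Cr) = n(e⁻)/3 = 1.268 mol, so m = 1.268 × 52 = 65.96 g.
Volume = m/ρ = 65.96 / 7.19 = 9.173 cm³.
Thickness = V/A = 9.173 / 315 = 0.0291 cm = 291 μm.

291 μm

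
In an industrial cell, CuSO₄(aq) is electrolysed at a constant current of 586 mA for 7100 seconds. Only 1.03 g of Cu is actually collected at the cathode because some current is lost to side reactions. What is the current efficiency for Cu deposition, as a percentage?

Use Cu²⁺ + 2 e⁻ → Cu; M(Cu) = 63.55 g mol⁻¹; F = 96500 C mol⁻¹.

Q = I·t = 0.5860 × 7100.0 = 4161 C; n(e⁻) = 4161/96500 = 0.04312 mol.
Theoretical n(Cu) = n(e⁻)/2 = 0.02156 mol, i.e. m_theo = 0.02156 × 63.55 = 1.370 g.
Efficiency = m_actual / m_theo = 1.03 / 1.370 = 75.2 %.

75.2 %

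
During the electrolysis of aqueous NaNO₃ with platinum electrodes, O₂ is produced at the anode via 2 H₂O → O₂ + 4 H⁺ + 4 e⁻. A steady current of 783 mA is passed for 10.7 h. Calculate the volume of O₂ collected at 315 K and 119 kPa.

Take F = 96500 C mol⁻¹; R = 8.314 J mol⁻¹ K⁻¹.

Q = I·t = 0.7830 A × 38520 s = 30160 C.
n(e⁻) = Q/F = 30160 / 96500 = 0.3126 mol.
4 electrons are transferred per O₂ molecule, so n(O₂) = 0.3126 / 4 = 0.07814 mol.
V = nRT/P = (0.07814 × 8.314 × 315) / (119 × 10³ Pa) = 0.00172 m³ = 1.72 L.

1.72 L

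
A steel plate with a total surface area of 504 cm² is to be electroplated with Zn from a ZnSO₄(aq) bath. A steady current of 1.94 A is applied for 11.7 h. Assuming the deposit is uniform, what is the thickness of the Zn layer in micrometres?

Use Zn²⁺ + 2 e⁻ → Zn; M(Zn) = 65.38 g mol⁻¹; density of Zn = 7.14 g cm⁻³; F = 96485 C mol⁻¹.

Q = I·t = 1.940 × 42120 = 81710 C; n(e⁻) = 0.8469 mol.
n(Zn) = n(e⁻)/2 = 0.4234 mol, so m = 0.4234 × 65.38 = 27.69 g.
Volume = m/ρ = 27.69 / 7.14 = 3.877 cm³.
Thickness = V/A = 3.877 / 504 = 0.00769 cm = 76.9 μm.

76.9 μm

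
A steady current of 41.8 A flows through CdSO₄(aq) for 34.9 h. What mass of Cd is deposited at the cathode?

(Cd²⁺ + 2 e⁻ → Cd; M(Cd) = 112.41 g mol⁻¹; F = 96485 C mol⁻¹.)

Q = I·t = 41.80 A × 125640 s = 5252000 C.
n(e⁻) = Q/F = 5252000 / 96485 = 54.43 mol.
Cd²⁺ + 2 e⁻ → Cd, so n(Cd) = n(e⁻)/2 = 27.22 mol.
m = n·M = 27.22 × 112.41 = 3060 g.

3060 g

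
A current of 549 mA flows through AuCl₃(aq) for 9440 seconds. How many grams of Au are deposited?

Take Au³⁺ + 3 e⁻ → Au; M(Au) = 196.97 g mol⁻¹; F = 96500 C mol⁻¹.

Q = I·t = 0.5490 A × 9440.0 s = 5183 C.
n(e⁻) = Q/F = 5183 / 96500 = 0.05371 mol.
Au³⁺ + 3 e⁻ → Au, so n(Au) = n(e⁻)/3 = 0.01790 mol.
m = n·M = 0.01790 × 196.97 = 3.53 g.

3.53 g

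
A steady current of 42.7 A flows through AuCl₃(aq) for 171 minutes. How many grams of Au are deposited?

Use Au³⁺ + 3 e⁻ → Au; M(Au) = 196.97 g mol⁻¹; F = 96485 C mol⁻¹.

298 g

Q = I·t = 42.70 A × 10260 s = 438100 C.
n(e⁻) = Q/F = 438100 / 96485 = 4.541 mol.
Au³⁺ + 3 e⁻ → Au, so n(Au) = n(e⁻)/3 = 1.514 mol.
m = n·M = 1.514 × 196.97 = 298 g.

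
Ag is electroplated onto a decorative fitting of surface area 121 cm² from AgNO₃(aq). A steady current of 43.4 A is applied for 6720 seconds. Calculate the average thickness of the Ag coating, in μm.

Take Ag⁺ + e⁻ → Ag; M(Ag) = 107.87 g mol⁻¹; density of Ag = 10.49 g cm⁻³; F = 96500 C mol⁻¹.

Q = I·t = 43.40 × 6720.0 = 291600 C; n(e⁻) = 3.022 mol.
n(Ag) = n(e⁻)/1 = 3.022 mol, so m = 3.022 × 107.87 = 326.0 g.
Volume = m/ρ = 326.0 / 10.49 = 31.08 cm³.
Thickness = V/A = 31.08 / 121 = 0.257 cm = 2570 μm.

2570 μm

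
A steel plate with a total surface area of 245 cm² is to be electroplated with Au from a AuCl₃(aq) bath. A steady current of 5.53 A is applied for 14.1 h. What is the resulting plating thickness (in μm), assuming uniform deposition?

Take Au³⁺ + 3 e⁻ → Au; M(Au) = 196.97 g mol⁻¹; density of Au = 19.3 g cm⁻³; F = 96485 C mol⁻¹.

Q = I·t = 5.530 × 50760 = 280700 C; n(e⁻) = 2.909 mol.
n(Au) = n(e⁻)/3 = 0.9698 mol, so m = 0.9698 × 196.97 = 191.0 g.
Volume = m/ρ = 191.0 / 19.3 = 9.897 cm³.
Thickness = V/A = 9.897 / 245 = 0.0404 cm = 404 μm.

404 μm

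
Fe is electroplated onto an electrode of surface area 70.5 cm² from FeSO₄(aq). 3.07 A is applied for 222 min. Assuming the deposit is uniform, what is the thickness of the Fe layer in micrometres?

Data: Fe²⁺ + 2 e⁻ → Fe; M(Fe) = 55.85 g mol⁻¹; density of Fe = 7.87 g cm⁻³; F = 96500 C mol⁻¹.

Q = I·t = 3.070 × 13320 = 40890 C; n(e⁻) = 0.4238 mol.
n(Fe) = n(e⁻)/2 = 0.2119 mol, so m = 0.2119 × 55.85 = 11.83 g.
Volume = m/ρ = 11.83 / 7.87 = 1.504 cm³.
Thickness = V/A = 1.504 / 70.5 = 0.0213 cm = 213 μm.

213 μm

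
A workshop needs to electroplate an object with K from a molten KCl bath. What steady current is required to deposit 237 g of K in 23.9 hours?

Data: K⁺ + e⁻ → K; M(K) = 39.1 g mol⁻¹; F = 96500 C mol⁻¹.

6.80 A

n(K) = 237 / 39.1 = 6.061 mol.
n(e⁻) = 1 × 6.061 = 6.061 mol.
Q = n(e⁻)·F = 6.061 × 96500 = 584900 C.
I = Q/t = 584900 / 86040 s = 6.80 A.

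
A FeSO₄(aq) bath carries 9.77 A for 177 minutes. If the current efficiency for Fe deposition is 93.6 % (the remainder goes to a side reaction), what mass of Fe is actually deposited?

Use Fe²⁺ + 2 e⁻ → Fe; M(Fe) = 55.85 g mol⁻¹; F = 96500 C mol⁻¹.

28.1 g

Q = I·t = 9.770 × 10620 = 103800 C.
n(e⁻) = 103800/96500 = 1.075 mol; theoretically n(Fe) = 1.075/2 = 0.5376 mol, m_theo = 30.03 g.
At 93.6 % efficiency, m_actual = 0.936 × 30.03 = 28.1 g.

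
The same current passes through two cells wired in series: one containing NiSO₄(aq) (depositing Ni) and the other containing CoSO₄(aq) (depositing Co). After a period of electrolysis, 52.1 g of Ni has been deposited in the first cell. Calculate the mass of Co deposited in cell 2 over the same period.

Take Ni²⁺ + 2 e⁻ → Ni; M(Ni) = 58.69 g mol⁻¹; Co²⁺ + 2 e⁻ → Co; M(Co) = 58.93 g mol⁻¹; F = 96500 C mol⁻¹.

52.3 g

n(Ni) = 52.1 / 58.69 = 0.8877 mol.
Since Ni²⁺ + 2 e⁻ → Ni, n(e⁻) passed = 2 × 0.8877 = 1.775 mol.
Cells in series carry the same charge, so the same 1.775 mol of electrons passes through cell 2.
Co²⁺ + 2 e⁻ → Co, so n(Co) = 1.775 / 2 = 0.8877 mol.
m(Co) = 0.8877 × 58.93 = 52.3 g.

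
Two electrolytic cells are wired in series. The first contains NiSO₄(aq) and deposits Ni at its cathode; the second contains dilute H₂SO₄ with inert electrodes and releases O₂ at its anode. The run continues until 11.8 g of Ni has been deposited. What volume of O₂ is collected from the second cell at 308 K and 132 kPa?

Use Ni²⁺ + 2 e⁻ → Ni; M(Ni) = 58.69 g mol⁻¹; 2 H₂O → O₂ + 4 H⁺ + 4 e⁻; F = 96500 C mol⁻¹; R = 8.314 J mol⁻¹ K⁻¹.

1.95 L

n(Ni) = 11.8 / 58.69 = 0.2011 mol, so n(e⁻) = 2 × 0.2011 = 0.4021 mol.
The cells are in series, so the same 0.4021 mol of electrons passes through the second cell.
2 H₂O → O₂ + 4 H⁺ + 4 e⁻ — 4 mol e⁻ per mol O₂, so n(O₂) = 0.4021/4 = 0.1005 mol.
V = nRT/P = (0.1005 × 8.314 × 308) / (132 × 10³) = 0.00195 m³ = 1.95 L.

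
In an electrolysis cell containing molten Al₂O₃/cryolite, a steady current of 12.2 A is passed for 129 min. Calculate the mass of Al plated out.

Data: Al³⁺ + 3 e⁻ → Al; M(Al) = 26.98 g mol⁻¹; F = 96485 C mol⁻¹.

Q = I·t = 12.20 A × 7740.0 s = 94430 C.
n(e⁻) = Q/F = 94430 / 96485 = 0.9787 mol.
Al³⁺ + 3 e⁻ → Al, so n(Al) = n(e⁻)/3 = 0.3262 mol.
m = n·M = 0.3262 × 26.98 = 8.80 g.

8.80 g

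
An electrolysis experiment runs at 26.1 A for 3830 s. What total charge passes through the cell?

1.00 × 10⁵ C

Q = I·t = 26.10 A × 3830.0 s = 1.00 × 10⁵ C.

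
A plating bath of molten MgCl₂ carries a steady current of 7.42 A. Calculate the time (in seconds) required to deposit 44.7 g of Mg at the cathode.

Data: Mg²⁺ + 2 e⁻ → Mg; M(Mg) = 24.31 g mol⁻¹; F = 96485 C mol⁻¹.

n(Mg) = m/M = 44.7 / 24.31 = 1.839 mol.
Each Mg atom requires 2 electrons, so n(e⁻) = 2 × 1.839 = 3.677 mol.
Q = n(e⁻)·F = 3.677 × 96485 = 354800 C.
t = Q/I = 354800 / 7.420 A = 47820 s.

47800 s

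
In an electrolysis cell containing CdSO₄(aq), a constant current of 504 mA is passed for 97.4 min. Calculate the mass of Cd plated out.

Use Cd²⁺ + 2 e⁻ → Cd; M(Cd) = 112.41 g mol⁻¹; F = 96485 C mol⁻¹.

Q = I·t = 0.5040 A × 5844.0 s = 2945 C.
n(e⁻) = Q/F = 2945 / 96485 = 0.03053 mol.
Cd²⁺ + 2 e⁻ → Cd, so n(Cd) = n(e⁻)/2 = 0.01526 mol.
m = n·M = 0.01526 × 112.41 = 1.72 g.

1.72 g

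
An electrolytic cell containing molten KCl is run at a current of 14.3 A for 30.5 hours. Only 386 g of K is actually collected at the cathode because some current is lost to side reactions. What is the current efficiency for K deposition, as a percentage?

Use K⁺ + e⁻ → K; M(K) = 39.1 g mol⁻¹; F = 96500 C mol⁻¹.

60.7 %

Q = I·t = 14.30 × 109800 = 1570000 C; n(e⁻) = 1570000/96500 = 16.27 mol.
Theoretical n(K) = n(e⁻)/1 = 16.27 mol, i.e. m_theo = 16.27 × 39.1 = 636.2 g.
Efficiency = m_actual / m_theo = 386 / 636.2 = 60.7 %.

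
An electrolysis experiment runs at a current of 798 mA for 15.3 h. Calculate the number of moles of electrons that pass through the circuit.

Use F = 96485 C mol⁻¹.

Q = I·t = 0.7980 A × 55080 s = 43950 C.
n(e⁻) = Q/F = 43950 / 96485 = 0.456 mol.

0.456 mol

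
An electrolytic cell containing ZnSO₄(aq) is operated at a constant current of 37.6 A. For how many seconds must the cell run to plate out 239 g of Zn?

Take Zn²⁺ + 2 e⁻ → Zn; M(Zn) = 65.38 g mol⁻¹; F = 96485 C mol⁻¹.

n(Zn) = m/M = 239 / 65.38 = 3.656 mol.
Each Zn atom requires 2 electrons, so n(e⁻) = 2 × 3.656 = 7.311 mol.
Q = n(e⁻)·F = 7.311 × 96485 = 705400 C.
t = Q/I = 705400 / 37.60 A = 18760 s.

18800 s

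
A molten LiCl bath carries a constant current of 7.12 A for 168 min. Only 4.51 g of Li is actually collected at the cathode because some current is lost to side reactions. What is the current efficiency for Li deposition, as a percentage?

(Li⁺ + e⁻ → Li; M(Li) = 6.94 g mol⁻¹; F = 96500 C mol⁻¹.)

Q = I·t = 7.120 × 10080 = 71770 C; n(e⁻) = 71770/96500 = 0.7437 mol.
Theoretical n(Li) = n(e⁻)/1 = 0.7437 mol, i.e. m_theo = 0.7437 × 6.94 = 5.161 g.
Efficiency = m_actual / m_theo = 4.51 / 5.161 = 87.4 %.

87.4 %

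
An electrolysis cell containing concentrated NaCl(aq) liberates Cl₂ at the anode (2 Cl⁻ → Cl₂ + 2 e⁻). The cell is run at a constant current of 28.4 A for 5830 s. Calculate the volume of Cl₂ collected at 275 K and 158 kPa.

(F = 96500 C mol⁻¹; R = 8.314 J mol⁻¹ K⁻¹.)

12.4 L

Q = I·t = 28.40 A × 5830.0 s = 165600 C.
n(e⁻) = Q/F = 165600 / 96500 = 1.716 mol.
2 electrons are transferred per Cl₂ molecule, so n(Cl₂) = 1.716 / 2 = 0.8579 mol.
V = nRT/P = (0.8579 × 8.314 × 275) / (158 × 10³ Pa) = 0.0124 m³ = 12.4 L.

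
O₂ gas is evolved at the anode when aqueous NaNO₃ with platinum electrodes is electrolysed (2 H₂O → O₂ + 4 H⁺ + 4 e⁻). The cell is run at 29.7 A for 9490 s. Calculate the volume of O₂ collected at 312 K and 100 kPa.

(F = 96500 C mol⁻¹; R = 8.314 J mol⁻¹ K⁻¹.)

Q = I·t = 29.70 A × 9490.0 s = 281900 C.
n(e⁻) = Q/F = 281900 / 96500 = 2.921 mol.
4 electrons are transferred per O₂ molecule, so n(O₂) = 2.921 / 4 = 0.7302 mol.
V = nRT/P = (0.7302 × 8.314 × 312) / (100 × 10³ Pa) = 0.0189 m³ = 18.9 L.

18.9 L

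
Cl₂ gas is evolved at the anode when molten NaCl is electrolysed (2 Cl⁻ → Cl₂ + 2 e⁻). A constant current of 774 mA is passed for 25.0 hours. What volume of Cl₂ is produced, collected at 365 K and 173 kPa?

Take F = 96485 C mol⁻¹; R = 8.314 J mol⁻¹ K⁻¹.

6.33 L

Q = I·t = 0.7740 A × 90000 s = 69660 C.
n(e⁻) = Q/F = 69660 / 96485 = 0.7220 mol.
2 electrons are transferred per Cl₂ molecule, so n(Cl₂) = 0.7220 / 2 = 0.3610 mol.
V = nRT/P = (0.3610 × 8.314 × 365) / (173 × 10³ Pa) = 0.00633 m³ = 6.33 L.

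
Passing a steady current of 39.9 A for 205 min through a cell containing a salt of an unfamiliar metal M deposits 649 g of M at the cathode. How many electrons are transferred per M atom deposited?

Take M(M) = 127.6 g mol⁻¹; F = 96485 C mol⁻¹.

1

Q = I·t = 39.90 A × 12300 s = 490800 C, so n(e⁻) = 490800/96485 = 5.086 mol.
n(M) deposited = 649 / 127.6 = 5.086 mol.
Electrons per atom = n(e⁻)/n(M) = 5.086 / 5.086 = 1.00 ≈ 1, so the ion is M⁺.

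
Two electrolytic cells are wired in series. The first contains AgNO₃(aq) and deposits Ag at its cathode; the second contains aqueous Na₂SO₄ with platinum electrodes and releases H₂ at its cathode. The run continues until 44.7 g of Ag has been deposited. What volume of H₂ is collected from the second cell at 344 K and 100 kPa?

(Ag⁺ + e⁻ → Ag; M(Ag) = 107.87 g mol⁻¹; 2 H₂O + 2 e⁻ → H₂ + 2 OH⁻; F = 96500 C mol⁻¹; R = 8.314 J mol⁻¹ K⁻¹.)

n(Ag) = 44.7 / 107.87 = 0.4144 mol, so n(e⁻) = 1 × 0.4144 = 0.4144 mol.
The cells are in series, so the same 0.4144 mol of electrons passes through the second cell.
2 H₂O + 2 e⁻ → H₂ + 2 OH⁻ — 2 mol e⁻ per mol H₂, so n(H₂) = 0.4144/2 = 0.2072 mol.
V = nRT/P = (0.2072 × 8.314 × 344) / (100 × 10³) = 0.00593 m³ = 5.93 L.

5.93 L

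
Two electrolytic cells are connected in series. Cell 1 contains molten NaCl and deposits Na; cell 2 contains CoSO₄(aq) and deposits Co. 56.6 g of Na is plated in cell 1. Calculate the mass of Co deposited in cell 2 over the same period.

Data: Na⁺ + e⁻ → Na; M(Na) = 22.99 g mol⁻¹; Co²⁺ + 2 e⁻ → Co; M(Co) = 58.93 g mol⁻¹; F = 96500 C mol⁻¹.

72.5 g

n(Na) = 56.6 / 22.99 = 2.462 mol.
Since Na⁺ + e⁻ → Na, n(e⁻) passed = 1 × 2.462 = 2.462 mol.
Cells in series carry the same charge, so the same 2.462 mol of electrons passes through cell 2.
Co²⁺ + 2 e⁻ → Co, so n(Co) = 2.462 / 2 = 1.231 mol.
m(Co) = 1.231 × 58.93 = 72.5 g.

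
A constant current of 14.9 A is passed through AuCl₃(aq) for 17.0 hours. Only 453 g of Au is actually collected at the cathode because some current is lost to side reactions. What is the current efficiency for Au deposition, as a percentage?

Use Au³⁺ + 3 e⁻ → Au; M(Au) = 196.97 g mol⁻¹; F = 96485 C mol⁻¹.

Q = I·t = 14.90 × 61200 = 911900 C; n(e⁻) = 911900/96485 = 9.451 mol.
Theoretical n(Au) = n(e⁻)/3 = 3.150 mol, i.e. m_theo = 3.150 × 196.97 = 620.5 g.
Efficiency = m_actual / m_theo = 453 / 620.5 = 73.0 %.

73.0 %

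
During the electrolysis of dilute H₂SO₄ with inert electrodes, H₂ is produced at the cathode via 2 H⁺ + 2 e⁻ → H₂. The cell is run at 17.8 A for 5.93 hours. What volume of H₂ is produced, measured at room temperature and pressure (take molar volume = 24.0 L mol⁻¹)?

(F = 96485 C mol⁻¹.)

Q = I·t = 17.80 A × 21348 s = 380000 C.
n(e⁻) = Q/F = 380000 / 96485 = 3.938 mol.
2 electrons are transferred per H₂ molecule, so n(H₂) = 3.938 / 2 = 1.969 mol.
V = n × V_m = 1.969 × 24.0 = 47.3 L.

47.3 L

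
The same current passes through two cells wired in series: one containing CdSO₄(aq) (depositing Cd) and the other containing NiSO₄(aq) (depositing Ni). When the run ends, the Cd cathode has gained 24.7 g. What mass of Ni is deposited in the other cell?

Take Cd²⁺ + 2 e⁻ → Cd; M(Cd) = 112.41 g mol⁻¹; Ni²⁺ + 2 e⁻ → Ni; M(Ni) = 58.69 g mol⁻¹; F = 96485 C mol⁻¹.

n(Cd) = 24.7 / 112.41 = 0.2197 mol.
Since Cd²⁺ + 2 e⁻ → Cd, n(e⁻) passed = 2 × 0.2197 = 0.4395 mol.
Cells in series carry the same charge, so the same 0.4395 mol of electrons passes through cell 2.
Ni²⁺ + 2 e⁻ → Ni, so n(Ni) = 0.4395 / 2 = 0.2197 mol.
m(Ni) = 0.2197 × 58.69 = 12.9 g.

12.9 g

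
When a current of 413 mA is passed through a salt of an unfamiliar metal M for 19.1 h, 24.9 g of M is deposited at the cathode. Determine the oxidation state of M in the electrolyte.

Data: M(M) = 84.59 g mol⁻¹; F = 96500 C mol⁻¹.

+1

Q = I·t = 0.4130 A × 68760 s = 28400 C, so n(e⁻) = 28400/96500 = 0.2943 mol.
n(M) deposited = 24.9 / 84.59 = 0.2944 mol.
Electrons per atom = n(e⁻)/n(M) = 0.2943 / 0.2944 = 1.00 ≈ 1, so the ion is M⁺.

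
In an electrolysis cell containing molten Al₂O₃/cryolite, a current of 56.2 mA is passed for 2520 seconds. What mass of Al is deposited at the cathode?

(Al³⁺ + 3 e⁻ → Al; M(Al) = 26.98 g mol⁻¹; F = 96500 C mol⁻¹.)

0.0132 g

Q = I·t = 0.05620 A × 2520.0 s = 141.6 C.
n(e⁻) = Q/F = 141.6 / 96500 = 0.001468 mol.
Al³⁺ + 3 e⁻ → Al, so n(Al) = n(e⁻)/3 = 0.0004892 mol.
m = n·M = 0.0004892 × 26.98 = 0.0132 g.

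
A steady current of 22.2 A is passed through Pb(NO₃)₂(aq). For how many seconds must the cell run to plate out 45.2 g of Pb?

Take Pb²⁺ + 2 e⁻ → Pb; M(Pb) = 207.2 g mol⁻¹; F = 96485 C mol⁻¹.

1900 s

n(Pb) = m/M = 45.2 / 207.2 = 0.2181 mol.
Each Pb atom requires 2 electrons, so n(e⁻) = 2 × 0.2181 = 0.4363 mol.
Q = n(e⁻)·F = 0.4363 × 96485 = 42100 C.
t = Q/I = 42100 / 22.20 A = 1896 s.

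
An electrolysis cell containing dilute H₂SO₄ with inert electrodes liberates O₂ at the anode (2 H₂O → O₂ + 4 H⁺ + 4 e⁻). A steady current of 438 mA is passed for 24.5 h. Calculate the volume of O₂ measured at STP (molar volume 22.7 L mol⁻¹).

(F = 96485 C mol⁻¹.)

Q = I·t = 0.4380 A × 88200 s = 38630 C.
n(e⁻) = Q/F = 38630 / 96485 = 0.4004 mol.
4 electrons are transferred per O₂ molecule, so n(O₂) = 0.4004 / 4 = 0.1001 mol.
V = n × V_m = 0.1001 × 22.7 = 2.27 L.

2.27 L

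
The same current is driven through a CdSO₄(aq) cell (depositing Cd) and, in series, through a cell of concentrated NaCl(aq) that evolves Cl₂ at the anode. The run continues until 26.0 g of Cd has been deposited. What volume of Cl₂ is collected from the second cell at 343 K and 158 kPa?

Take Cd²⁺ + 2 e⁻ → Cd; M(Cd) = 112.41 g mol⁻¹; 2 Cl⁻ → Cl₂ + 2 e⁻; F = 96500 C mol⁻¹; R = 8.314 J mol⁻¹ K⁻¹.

4.17 L

n(Cd) = 26.0 / 112.41 = 0.2313 mol, so n(e⁻) = 2 × 0.2313 = 0.4626 mol.
The cells are in series, so the same 0.4626 mol of electrons passes through the second cell.
2 Cl⁻ → Cl₂ + 2 e⁻ — 2 mol e⁻ per mol Cl₂, so n(Cl₂) = 0.4626/2 = 0.2313 mol.
V = nRT/P = (0.2313 × 8.314 × 343) / (158 × 10³) = 0.00417 m³ = 4.17 L.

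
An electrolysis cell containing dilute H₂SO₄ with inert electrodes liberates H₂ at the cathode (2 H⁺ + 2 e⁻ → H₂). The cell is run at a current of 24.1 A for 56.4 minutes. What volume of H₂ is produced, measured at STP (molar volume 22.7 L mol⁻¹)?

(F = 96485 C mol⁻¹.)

9.59 L

Q = I·t = 24.10 A × 3384.0 s = 81550 C.
n(e⁻) = Q/F = 81550 / 96485 = 0.8453 mol.
2 electrons are transferred per H₂ molecule, so n(H₂) = 0.8453 / 2 = 0.4226 mol.
V = n × V_m = 0.4226 × 22.7 = 9.59 L.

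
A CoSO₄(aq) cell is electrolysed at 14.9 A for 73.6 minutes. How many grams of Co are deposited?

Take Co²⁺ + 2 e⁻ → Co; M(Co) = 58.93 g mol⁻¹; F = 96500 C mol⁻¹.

20.1 g

Q = I·t = 14.90 A × 4416.0 s = 65800 C.
n(e⁻) = Q/F = 65800 / 96500 = 0.6818 mol.
Co²⁺ + 2 e⁻ → Co, so n(Co) = n(e⁻)/2 = 0.3409 mol.
m = n·M = 0.3409 × 58.93 = 20.1 g.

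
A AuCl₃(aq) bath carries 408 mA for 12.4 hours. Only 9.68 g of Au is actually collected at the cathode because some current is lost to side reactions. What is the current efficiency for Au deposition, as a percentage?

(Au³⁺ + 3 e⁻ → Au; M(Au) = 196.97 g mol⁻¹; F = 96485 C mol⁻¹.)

Q = I·t = 0.4080 × 44640 = 18210 C; n(e⁻) = 18210/96485 = 0.1888 mol.
Theoretical n(Au) = n(e⁻)/3 = 0.06292 mol, i.e. m_theo = 0.06292 × 196.97 = 12.39 g.
Efficiency = m_actual / m_theo = 9.68 / 12.39 = 78.1 %.

78.1 %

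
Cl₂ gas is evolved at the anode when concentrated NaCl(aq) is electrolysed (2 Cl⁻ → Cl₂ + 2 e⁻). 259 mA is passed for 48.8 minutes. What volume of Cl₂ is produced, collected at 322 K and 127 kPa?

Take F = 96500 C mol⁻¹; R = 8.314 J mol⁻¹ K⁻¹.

Q = I·t = 0.2590 A × 2928.0 s = 758.4 C.
n(e⁻) = Q/F = 758.4 / 96500 = 0.007859 mol.
2 electrons are transferred per Cl₂ molecule, so n(Cl₂) = 0.007859 / 2 = 0.003929 mol.
V = nRT/P = (0.003929 × 8.314 × 322) / (127 × 10³ Pa) = 8.28 × 10⁻⁵ m³ = 0.0828 L.

0.0828 L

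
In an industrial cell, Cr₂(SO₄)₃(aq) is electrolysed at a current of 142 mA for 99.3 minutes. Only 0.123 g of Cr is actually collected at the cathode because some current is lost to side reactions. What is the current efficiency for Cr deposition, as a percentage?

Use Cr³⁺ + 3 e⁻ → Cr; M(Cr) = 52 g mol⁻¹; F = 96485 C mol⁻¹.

Q = I·t = 0.1420 × 5958.0 = 846.0 C; n(e⁻) = 846.0/96485 = 0.008769 mol.
Theoretical n(Cr) = n(e⁻)/3 = 0.002923 mol, i.e. m_theo = 0.002923 × 52 = 0.1520 g.
Efficiency = m_actual / m_theo = 0.123 / 0.1520 = 80.9 %.

80.9 %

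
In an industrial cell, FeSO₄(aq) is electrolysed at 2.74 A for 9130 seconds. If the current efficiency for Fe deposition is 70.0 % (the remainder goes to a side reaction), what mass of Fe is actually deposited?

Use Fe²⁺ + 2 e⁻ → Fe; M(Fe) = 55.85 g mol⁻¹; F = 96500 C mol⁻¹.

5.07 g

Q = I·t = 2.740 × 9130.0 = 25020 C.
n(e⁻) = 25020/96500 = 0.2592 mol; theoretically n(Fe) = 0.2592/2 = 0.1296 mol, m_theo = 7.239 g.
At 70.0 % efficiency, m_actual = 0.700 × 7.239 = 5.07 g.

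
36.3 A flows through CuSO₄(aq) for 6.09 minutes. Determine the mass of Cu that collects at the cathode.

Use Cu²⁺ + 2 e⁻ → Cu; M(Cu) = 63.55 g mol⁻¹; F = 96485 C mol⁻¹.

Q = I·t = 36.30 A × 365.40 s = 13260 C.
n(e⁻) = Q/F = 13260 / 96485 = 0.1375 mol.
Cu²⁺ + 2 e⁻ → Cu, so n(Cu) = n(e⁻)/2 = 0.06874 mol.
m = n·M = 0.06874 × 63.55 = 4.37 g.

4.37 g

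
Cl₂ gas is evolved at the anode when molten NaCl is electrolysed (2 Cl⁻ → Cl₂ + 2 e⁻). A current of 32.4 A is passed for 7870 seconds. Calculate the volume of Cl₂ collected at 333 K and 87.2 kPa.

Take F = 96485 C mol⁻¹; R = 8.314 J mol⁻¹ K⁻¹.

Q = I·t = 32.40 A × 7870.0 s = 255000 C.
n(e⁻) = Q/F = 255000 / 96485 = 2.643 mol.
2 electrons are transferred per Cl₂ molecule, so n(Cl₂) = 2.643 / 2 = 1.321 mol.
V = nRT/P = (1.321 × 8.314 × 333) / (87.2 × 10³ Pa) = 0.0420 m³ = 42.0 L.

42.0 L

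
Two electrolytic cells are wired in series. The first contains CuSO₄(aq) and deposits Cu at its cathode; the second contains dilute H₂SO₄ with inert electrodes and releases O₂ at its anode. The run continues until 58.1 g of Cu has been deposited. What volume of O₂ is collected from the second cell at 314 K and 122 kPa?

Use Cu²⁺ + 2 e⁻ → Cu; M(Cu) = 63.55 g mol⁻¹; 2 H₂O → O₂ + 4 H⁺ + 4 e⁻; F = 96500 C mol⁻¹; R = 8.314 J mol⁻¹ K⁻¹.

9.78 L

n(Cu) = 58.1 / 63.55 = 0.9142 mol, so n(e⁻) = 2 × 0.9142 = 1.828 mol.
The cells are in series, so the same 1.828 mol of electrons passes through the second cell.
2 H₂O → O₂ + 4 H⁺ + 4 e⁻ — 4 mol e⁻ per mol O₂, so n(O₂) = 1.828/4 = 0.4571 mol.
V = nRT/P = (0.4571 × 8.314 × 314) / (122 × 10³) = 0.00978 m³ = 9.78 L.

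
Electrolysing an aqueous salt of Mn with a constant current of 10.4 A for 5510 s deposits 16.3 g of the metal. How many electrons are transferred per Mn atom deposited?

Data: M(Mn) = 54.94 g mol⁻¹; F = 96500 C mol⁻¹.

2

Q = I·t = 10.40 A × 5510.0 s = 57300 C, so n(e⁻) = 57300/96500 = 0.5938 mol.
n(Mn) deposited = 16.3 / 54.94 = 0.2967 mol.
Electrons per atom = n(e⁻)/n(Mn) = 0.5938 / 0.2967 = 2.00 ≈ 2, so the ion is Mn²⁺.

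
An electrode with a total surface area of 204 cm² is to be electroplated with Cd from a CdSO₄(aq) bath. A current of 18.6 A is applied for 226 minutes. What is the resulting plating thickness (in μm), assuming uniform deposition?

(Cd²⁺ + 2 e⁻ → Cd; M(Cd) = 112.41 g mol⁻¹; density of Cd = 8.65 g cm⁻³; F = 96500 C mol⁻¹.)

Q = I·t = 18.60 × 13560 = 252200 C; n(e⁻) = 2.614 mol.
n(Cd) = n(e⁻)/2 = 1.307 mol, so m = 1.307 × 112.41 = 146.9 g.
Volume = m/ρ = 146.9 / 8.65 = 16.98 cm³.
Thickness = V/A = 16.98 / 204 = 0.0832 cm = 832 μm.

832 μm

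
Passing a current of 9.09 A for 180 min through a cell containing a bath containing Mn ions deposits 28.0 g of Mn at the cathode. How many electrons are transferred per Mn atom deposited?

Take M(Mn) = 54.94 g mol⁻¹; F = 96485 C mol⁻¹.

Q = I·t = 9.090 A × 10800 s = 98170 C, so n(e⁻) = 98170/96485 = 1.017 mol.
n(Mn) deposited = 28.0 / 54.94 = 0.5096 mol.
Electrons per atom = n(e⁻)/n(Mn) = 1.017 / 0.5096 = 2.00 ≈ 2, so the ion is Mn²⁺.

2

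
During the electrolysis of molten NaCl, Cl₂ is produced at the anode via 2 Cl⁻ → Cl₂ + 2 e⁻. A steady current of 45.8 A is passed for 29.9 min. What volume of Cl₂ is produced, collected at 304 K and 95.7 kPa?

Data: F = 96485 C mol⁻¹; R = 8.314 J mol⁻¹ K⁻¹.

Q = I·t = 45.80 A × 1794.0 s = 82170 C.
n(e⁻) = Q/F = 82170 / 96485 = 0.8516 mol.
2 electrons are transferred per Cl₂ molecule, so n(Cl₂) = 0.8516 / 2 = 0.4258 mol.
V = nRT/P = (0.4258 × 8.314 × 304) / (95.7 × 10³ Pa) = 0.0112 m³ = 11.2 L.

11.2 L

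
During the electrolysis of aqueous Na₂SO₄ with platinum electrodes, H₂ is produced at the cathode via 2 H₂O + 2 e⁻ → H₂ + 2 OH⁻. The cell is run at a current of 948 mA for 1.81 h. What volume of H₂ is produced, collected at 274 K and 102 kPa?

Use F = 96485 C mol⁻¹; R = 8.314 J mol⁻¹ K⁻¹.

Q = I·t = 0.9480 A × 6516.0 s = 6177 C.
n(e⁻) = Q/F = 6177 / 96485 = 0.06402 mol.
2 electrons are transferred per H₂ molecule, so n(H₂) = 0.06402 / 2 = 0.03201 mol.
V = nRT/P = (0.03201 × 8.314 × 274) / (102 × 10³ Pa) = 7.15 × 10⁻⁴ m³ = 0.715 L.

0.715 L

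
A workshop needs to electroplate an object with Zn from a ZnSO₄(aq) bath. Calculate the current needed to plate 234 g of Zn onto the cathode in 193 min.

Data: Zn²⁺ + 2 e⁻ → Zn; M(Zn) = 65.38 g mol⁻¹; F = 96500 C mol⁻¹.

59.7 A

n(Zn) = 234 / 65.38 = 3.579 mol.
n(e⁻) = 2 × 3.579 = 7.158 mol.
Q = n(e⁻)·F = 7.158 × 96500 = 690800 C.
I = Q/t = 690800 / 11580 s = 59.7 A.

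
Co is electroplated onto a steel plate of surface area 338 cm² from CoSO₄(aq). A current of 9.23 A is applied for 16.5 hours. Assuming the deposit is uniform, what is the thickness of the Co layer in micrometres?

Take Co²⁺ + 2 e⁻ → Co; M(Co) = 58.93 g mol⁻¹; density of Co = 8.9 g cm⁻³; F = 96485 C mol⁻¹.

557 μm

Q = I·t = 9.230 × 59400 = 548300 C; n(e⁻) = 5.682 mol.
n(Co) = n(e⁻)/2 = 2.841 mol, so m = 2.841 × 58.93 = 167.4 g.
Volume = m/ρ = 167.4 / 8.9 = 18.81 cm³.
Thickness = V/A = 18.81 / 338 = 0.0557 cm = 557 μm.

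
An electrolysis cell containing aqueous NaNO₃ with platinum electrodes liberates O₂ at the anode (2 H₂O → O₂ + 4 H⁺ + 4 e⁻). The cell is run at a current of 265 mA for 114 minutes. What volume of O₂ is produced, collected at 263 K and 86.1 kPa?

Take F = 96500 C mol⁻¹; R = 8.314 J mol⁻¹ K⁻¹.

Q = I·t = 0.2650 A × 6840.0 s = 1813 C.
n(e⁻) = Q/F = 1813 / 96500 = 0.01878 mol.
4 electrons are transferred per O₂ molecule, so n(O₂) = 0.01878 / 4 = 0.004696 mol.
V = nRT/P = (0.004696 × 8.314 × 263) / (86.1 × 10³ Pa) = 1.19 × 10⁻⁴ m³ = 0.119 L.

0.119 L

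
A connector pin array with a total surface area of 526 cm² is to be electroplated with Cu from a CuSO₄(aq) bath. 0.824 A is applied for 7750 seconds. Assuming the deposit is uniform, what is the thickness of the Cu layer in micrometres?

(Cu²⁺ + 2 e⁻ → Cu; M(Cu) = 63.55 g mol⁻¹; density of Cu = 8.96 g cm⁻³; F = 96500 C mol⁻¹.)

4.46 μm

Q = I·t = 0.8240 × 7750.0 = 6386 C; n(e⁻) = 0.06618 mol.
n(Cu) = n(e⁻)/2 = 0.03309 mol, so m = 0.03309 × 63.55 = 2.103 g.
Volume = m/ρ = 2.103 / 8.96 = 0.2347 cm³.
Thickness = V/A = 0.2347 / 526 = 4.46 × 10⁻⁴ cm = 4.46 μm.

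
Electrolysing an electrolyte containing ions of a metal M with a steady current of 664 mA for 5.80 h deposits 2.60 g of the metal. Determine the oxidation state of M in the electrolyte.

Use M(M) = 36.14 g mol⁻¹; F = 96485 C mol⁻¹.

+2

Q = I·t = 0.6640 A × 20880 s = 13860 C, so n(e⁻) = 13860/96485 = 0.1437 mol.
n(M) deposited = 2.60 / 36.14 = 0.07194 mol.
Electrons per atom = n(e⁻)/n(M) = 0.1437 / 0.07194 = 2.00 ≈ 2, so the ion is M²⁺.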